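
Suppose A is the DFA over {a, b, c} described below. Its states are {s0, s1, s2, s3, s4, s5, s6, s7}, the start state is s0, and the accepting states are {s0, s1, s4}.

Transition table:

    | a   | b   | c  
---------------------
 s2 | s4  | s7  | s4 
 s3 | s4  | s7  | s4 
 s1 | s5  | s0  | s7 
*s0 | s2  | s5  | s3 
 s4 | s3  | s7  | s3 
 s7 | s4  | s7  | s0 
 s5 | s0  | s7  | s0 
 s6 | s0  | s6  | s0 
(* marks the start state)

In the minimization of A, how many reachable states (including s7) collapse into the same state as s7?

States {s1,s6} cannot be reached from the start state, so discard them.
P0 = {s0,s4} | {s2,s3,s5,s7}.
The partition is now stable with 2 blocks: {s0,s4} | {s2,s3,s5,s7}.
The equivalence class containing s7 is {s2,s3,s5,s7}, of size 4.

4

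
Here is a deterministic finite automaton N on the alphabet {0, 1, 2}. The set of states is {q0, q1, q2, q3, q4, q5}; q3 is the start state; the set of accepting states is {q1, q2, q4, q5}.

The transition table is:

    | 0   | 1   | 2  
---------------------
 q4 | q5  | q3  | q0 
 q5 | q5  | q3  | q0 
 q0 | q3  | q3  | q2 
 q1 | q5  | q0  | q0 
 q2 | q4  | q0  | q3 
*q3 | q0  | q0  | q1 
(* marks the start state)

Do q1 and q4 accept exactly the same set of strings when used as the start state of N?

Yes

Start with accepting vs non-accepting: {q1,q2,q4,q5} | {q0,q3}.
The partition is now stable with 2 blocks: {q1,q2,q4,q5} | {q0,q3}.
q1 and q4 lie in the same block of the stable partition, so they are equivalent — no string distinguishes them.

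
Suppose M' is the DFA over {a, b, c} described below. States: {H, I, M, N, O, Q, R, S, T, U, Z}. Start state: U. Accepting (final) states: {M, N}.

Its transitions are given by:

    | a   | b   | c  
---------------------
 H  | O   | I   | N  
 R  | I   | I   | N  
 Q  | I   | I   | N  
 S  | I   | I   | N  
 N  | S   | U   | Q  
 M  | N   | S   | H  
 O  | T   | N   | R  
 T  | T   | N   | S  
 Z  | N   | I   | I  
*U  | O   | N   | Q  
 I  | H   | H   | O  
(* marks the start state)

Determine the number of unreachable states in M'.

2

BFS from U reaches {H, I, N, O, Q, R, S, T, U}; the 2 state(s) M, Z are never visited.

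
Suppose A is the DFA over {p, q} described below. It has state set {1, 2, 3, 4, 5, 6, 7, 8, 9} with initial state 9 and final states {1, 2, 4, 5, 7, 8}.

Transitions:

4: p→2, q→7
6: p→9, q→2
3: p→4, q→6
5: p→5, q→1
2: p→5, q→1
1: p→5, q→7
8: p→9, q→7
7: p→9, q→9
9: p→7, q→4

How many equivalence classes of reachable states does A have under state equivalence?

First remove the unreachable states {3,6,8}; 6 states remain.
Start with accepting vs non-accepting: {1,2,4,5,7} | {9}.
Refine {1,2,4,5,7} on symbol p: members go to different blocks, giving {1,2,4,5} and {7}.
Refine {1,2,4,5} on symbol q: members go to different blocks, giving {1,4} and {2,5}.
No further refinement is possible. Final partition (4 blocks): {1,4} | {9} | {7} | {2,5}.

4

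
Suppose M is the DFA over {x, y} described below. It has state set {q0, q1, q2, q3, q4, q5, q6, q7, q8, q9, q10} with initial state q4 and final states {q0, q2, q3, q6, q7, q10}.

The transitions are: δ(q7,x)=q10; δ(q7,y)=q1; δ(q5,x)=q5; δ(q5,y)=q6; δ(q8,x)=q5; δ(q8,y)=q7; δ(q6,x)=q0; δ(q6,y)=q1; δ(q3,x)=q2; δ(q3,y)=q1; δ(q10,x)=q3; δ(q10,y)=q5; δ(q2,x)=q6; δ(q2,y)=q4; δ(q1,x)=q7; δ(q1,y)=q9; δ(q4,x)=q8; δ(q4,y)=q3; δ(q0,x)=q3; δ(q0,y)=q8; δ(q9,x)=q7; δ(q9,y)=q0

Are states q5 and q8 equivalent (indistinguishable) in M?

Yes

Start with accepting vs non-accepting: {q0,q2,q3,q6,q7,q10} | {q1,q4,q5,q8,q9}.
On input x, block {q1,q4,q5,q8,q9} splits into {q4,q5,q8} and {q1,q9}.
Refine {q0,q2,q3,q6,q7,q10} on symbol y: members go to different blocks, giving {q0,q2,q10} and {q3,q6,q7}.
Split {q1,q9} by δ(·,y) → {q1} and {q9}.
The partition is now stable with 5 blocks: {q0,q2,q10} | {q4,q5,q8} | {q1} | {q3,q6,q7} | {q9}.
q5 and q8 lie in the same block of the stable partition, so they are equivalent — no string distinguishes them.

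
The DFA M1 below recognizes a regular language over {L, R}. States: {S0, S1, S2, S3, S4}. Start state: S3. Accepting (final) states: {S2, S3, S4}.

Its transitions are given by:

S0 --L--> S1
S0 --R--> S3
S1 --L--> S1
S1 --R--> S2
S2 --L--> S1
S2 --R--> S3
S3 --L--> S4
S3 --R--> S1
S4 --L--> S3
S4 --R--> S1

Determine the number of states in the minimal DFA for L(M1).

3

First remove the unreachable states {S0}; 4 states remain.
Initial partition by acceptance: {S2,S3,S4} | {S1}.
Split {S2,S3,S4} by δ(·,L) → {S3,S4} and {S2}.
Stable partition: {S3,S4} | {S1} | {S2} — 3 equivalence classes.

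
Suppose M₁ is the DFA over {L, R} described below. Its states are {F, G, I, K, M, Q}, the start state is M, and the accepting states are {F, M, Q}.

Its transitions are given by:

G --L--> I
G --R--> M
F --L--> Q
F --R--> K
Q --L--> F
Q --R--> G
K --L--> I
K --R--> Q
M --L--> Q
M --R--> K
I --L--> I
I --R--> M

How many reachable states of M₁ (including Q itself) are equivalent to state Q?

All states are reachable from the start state.
Start with accepting vs non-accepting: {F,M,Q} | {G,I,K}.
The partition is now stable with 2 blocks: {F,M,Q} | {G,I,K}.
State Q belongs to the block {F,M,Q}, which has 3 states.

3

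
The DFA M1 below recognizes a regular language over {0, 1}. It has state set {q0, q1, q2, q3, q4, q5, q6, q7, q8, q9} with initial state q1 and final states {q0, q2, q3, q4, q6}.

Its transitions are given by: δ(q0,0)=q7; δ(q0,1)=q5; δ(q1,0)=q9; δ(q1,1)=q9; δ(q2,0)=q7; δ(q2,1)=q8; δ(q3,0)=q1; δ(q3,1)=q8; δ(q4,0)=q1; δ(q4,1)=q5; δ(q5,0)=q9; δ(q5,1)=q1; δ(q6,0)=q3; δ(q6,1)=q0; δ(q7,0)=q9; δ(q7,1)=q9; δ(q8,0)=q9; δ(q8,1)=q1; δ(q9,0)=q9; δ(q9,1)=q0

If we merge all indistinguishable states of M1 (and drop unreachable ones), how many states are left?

4

States {q2,q3,q4,q6,q8} cannot be reached from the start state, so discard them.
Start with accepting vs non-accepting: {q0} | {q1,q5,q7,q9}.
Split {q1,q5,q7,q9} by δ(·,1) → {q1,q5,q7} and {q9}.
Refine {q1,q5,q7} on symbol 1: members go to different blocks, giving {q1,q7} and {q5}.
Stable partition: {q0} | {q1,q7} | {q9} | {q5} — 4 equivalence classes.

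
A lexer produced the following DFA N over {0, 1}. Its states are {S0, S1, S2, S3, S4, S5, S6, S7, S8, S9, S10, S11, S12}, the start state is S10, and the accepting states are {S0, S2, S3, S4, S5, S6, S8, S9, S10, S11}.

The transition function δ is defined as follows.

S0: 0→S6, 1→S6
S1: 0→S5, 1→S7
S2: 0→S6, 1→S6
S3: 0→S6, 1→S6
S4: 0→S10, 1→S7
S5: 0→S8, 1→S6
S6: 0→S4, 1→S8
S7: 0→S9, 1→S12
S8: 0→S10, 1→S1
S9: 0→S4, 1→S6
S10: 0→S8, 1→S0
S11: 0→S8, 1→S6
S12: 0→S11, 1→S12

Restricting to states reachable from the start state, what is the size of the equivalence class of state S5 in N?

3

First remove the unreachable states {S2,S3}; 11 states remain.
Initial partition by acceptance: {S0,S4,S5,S6,S8,S9,S10,S11} | {S1,S7,S12}.
Refine {S0,S4,S5,S6,S8,S9,S10,S11} on symbol 1: members go to different blocks, giving {S0,S5,S6,S9,S10,S11} and {S4,S8}.
Refine {S0,S5,S6,S9,S10,S11} on symbol 0: members go to different blocks, giving {S5,S6,S9,S10,S11} and {S0}.
On input 1, block {S5,S6,S9,S10,S11} splits into {S5,S9,S11} and {S6} and {S10}.
No further refinement is possible. Final partition (6 blocks): {S5,S9,S11} | {S1,S7,S12} | {S4,S8} | {S0} | {S6} | {S10}.
State S5 belongs to the block {S5,S9,S11}, which has 3 states.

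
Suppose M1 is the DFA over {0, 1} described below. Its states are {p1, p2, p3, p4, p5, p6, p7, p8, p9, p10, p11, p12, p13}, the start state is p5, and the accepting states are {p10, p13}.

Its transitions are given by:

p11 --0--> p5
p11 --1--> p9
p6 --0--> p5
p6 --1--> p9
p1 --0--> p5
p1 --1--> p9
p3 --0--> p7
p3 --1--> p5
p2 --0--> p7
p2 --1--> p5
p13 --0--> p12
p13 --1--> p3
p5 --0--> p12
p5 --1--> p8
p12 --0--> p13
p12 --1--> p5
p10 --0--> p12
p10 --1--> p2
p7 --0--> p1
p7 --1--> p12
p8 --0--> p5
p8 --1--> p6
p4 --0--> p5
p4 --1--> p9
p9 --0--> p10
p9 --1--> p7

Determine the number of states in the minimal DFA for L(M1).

States {p4,p11} cannot be reached from the start state, so discard them.
P0 = {p10,p13} | {p1,p2,p3,p5,p6,p7,p8,p9,p12}.
On input 0, block {p1,p2,p3,p5,p6,p7,p8,p9,p12} splits into {p1,p2,p3,p5,p6,p7,p8} and {p9,p12}.
On input 0, block {p1,p2,p3,p5,p6,p7,p8} splits into {p1,p2,p3,p6,p7,p8} and {p5}.
Refine {p1,p2,p3,p6,p7,p8} on symbol 0: members go to different blocks, giving {p1,p6,p8} and {p2,p3,p7}.
Split {p1,p6,p8} by δ(·,1) → {p1,p6} and {p8}.
On input 1, block {p9,p12} splits into {p9} and {p12}.
On input 0, block {p2,p3,p7} splits into {p2,p3} and {p7}.
No further refinement is possible. Final partition (8 blocks): {p10,p13} | {p1,p6} | {p9} | {p5} | {p2,p3} | {p8} | {p12} | {p7}.

8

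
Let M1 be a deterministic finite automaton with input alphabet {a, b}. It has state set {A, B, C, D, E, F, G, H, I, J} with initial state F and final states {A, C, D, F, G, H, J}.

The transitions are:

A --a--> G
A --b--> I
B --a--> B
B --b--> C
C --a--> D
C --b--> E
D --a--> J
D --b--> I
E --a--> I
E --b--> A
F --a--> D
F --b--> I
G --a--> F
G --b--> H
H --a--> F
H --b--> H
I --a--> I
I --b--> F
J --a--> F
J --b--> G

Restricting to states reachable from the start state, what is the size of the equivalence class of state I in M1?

1

Reachable states from the start: {D,F,G,H,I,J}. Unreachable: {A,B,C,E} — drop them.
Initial partition by acceptance: {D,F,G,H,J} | {I}.
On input b, block {D,F,G,H,J} splits into {G,H,J} and {D,F}.
Refine {D,F} on symbol a: members go to different blocks, giving {D} and {F}.
The partition is now stable with 4 blocks: {G,H,J} | {I} | {D} | {F}.
The equivalence class containing I is {I}, of size 1.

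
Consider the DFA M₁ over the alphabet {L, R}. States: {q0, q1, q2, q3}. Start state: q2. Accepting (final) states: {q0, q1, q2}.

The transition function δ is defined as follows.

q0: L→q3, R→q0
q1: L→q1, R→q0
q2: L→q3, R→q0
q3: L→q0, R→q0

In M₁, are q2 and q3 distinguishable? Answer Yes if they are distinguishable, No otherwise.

Reachable states from the start: {q0,q2,q3}. Unreachable: {q1} — drop them.
Initial partition by acceptance: {q0,q2} | {q3}.
Stable partition: {q0,q2} | {q3} — 2 equivalence classes.
q2 and q3 end up in different blocks, so they are distinguishable. For instance, the string 'ε' is accepted from only q2.

Yes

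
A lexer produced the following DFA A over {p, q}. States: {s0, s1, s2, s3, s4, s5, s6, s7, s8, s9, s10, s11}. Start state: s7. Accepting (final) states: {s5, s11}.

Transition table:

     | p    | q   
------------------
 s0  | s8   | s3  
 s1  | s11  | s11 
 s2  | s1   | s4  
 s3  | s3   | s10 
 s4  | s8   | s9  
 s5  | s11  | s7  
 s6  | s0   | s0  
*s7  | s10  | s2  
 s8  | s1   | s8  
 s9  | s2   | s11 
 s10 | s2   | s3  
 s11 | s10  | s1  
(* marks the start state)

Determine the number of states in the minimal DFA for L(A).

9

First remove the unreachable states {s0,s5,s6}; 9 states remain.
P0 = {s11} | {s1,s2,s3,s4,s7,s8,s9,s10}.
Refine {s1,s2,s3,s4,s7,s8,s9,s10} on symbol p: members go to different blocks, giving {s2,s3,s4,s7,s8,s9,s10} and {s1}.
Refine {s2,s3,s4,s7,s8,s9,s10} on symbol p: members go to different blocks, giving {s3,s4,s7,s9,s10} and {s2,s8}.
Split {s3,s4,s7,s9,s10} by δ(·,p) → {s4,s9,s10} and {s3,s7}.
On input q, block {s4,s9,s10} splits into {s4} and {s9} and {s10}.
On input q, block {s2,s8} splits into {s2} and {s8}.
Split {s3,s7} by δ(·,p) → {s3} and {s7}.
The partition is now stable with 9 blocks: {s11} | {s4} | {s1} | {s2} | {s3} | {s9} | {s10} | {s8} | {s7}.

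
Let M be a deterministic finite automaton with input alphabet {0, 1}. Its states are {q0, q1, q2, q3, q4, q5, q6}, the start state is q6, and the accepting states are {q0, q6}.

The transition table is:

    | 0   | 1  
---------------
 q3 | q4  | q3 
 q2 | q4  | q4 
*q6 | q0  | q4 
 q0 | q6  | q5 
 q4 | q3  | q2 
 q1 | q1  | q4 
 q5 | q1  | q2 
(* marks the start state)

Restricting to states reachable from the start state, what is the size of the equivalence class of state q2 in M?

5

Start with accepting vs non-accepting: {q0,q6} | {q1,q2,q3,q4,q5}.
No further refinement is possible. Final partition (2 blocks): {q0,q6} | {q1,q2,q3,q4,q5}.
State q2 belongs to the block {q1,q2,q3,q4,q5}, which has 5 states.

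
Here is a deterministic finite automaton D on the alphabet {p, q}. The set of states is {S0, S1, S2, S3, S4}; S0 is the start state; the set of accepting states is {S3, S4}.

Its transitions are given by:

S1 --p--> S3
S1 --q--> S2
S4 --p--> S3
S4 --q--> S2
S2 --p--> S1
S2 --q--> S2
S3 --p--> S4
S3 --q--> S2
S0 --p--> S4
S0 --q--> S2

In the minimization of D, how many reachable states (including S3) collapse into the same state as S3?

All states are reachable from the start state.
Start with accepting vs non-accepting: {S3,S4} | {S0,S1,S2}.
Refine {S0,S1,S2} on symbol p: members go to different blocks, giving {S0,S1} and {S2}.
The partition is now stable with 3 blocks: {S3,S4} | {S0,S1} | {S2}.
The equivalence class containing S3 is {S3,S4}, of size 2.

2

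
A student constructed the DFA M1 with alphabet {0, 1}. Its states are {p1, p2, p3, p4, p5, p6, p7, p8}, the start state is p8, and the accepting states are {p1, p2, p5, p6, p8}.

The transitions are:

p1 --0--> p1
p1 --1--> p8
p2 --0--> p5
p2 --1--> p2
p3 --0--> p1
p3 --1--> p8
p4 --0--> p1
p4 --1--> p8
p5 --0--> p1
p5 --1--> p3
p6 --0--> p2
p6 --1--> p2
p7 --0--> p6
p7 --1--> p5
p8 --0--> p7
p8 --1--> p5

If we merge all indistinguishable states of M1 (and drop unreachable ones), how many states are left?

7

States {p4} cannot be reached from the start state, so discard them.
Start with accepting vs non-accepting: {p1,p2,p5,p6,p8} | {p3,p7}.
Refine {p1,p2,p5,p6,p8} on symbol 0: members go to different blocks, giving {p1,p2,p5,p6} and {p8}.
On input 1, block {p1,p2,p5,p6} splits into {p2,p6} and {p1} and {p5}.
Refine {p2,p6} on symbol 0: members go to different blocks, giving {p2} and {p6}.
On input 0, block {p3,p7} splits into {p3} and {p7}.
Stable partition: {p2} | {p3} | {p8} | {p1} | {p5} | {p6} | {p7} — 7 equivalence classes.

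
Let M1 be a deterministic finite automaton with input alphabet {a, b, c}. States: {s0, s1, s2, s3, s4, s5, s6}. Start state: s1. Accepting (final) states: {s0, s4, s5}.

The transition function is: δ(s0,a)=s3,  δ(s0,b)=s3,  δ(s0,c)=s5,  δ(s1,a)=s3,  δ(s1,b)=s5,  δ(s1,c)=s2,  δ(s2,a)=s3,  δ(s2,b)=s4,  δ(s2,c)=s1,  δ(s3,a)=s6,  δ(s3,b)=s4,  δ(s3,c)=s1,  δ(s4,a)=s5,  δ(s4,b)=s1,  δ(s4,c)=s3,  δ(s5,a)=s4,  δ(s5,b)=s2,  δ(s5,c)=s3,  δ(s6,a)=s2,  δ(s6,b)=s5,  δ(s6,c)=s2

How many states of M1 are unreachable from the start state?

1

BFS from s1 reaches {s1, s2, s3, s4, s5, s6}; the 1 state(s) s0 are never visited.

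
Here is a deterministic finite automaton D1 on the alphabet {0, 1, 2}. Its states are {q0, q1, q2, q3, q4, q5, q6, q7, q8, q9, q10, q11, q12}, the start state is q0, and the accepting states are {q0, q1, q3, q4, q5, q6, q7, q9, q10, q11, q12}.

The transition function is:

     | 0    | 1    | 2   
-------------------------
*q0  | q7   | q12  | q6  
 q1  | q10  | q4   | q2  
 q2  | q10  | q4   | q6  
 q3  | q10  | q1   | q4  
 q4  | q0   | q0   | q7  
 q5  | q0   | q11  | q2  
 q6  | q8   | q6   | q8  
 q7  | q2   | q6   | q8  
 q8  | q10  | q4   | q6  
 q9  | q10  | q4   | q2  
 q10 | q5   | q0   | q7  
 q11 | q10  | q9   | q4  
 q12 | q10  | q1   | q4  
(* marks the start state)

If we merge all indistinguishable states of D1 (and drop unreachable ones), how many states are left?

8

Reachable states from the start: {q0,q1,q2,q4,q5,q6,q7,q8,q9,q10,q11,q12}. Unreachable: {q3} — drop them.
Start with accepting vs non-accepting: {q0,q1,q4,q5,q6,q7,q9,q10,q11,q12} | {q2,q8}.
Split {q0,q1,q4,q5,q6,q7,q9,q10,q11,q12} by δ(·,0) → {q0,q1,q4,q5,q9,q10,q11,q12} and {q6,q7}.
Refine {q0,q1,q4,q5,q9,q10,q11,q12} on symbol 0: members go to different blocks, giving {q1,q4,q5,q9,q10,q11,q12} and {q0}.
On input 0, block {q1,q4,q5,q9,q10,q11,q12} splits into {q1,q9,q10,q11,q12} and {q4,q5}.
On input 0, block {q1,q9,q10,q11,q12} splits into {q1,q9,q11,q12} and {q10}.
Split {q1,q9,q11,q12} by δ(·,1) → {q1,q9} and {q11,q12}.
Split {q4,q5} by δ(·,1) → {q4} and {q5}.
Stable partition: {q1,q9} | {q2,q8} | {q6,q7} | {q0} | {q4} | {q10} | {q11,q12} | {q5} — 8 equivalence classes.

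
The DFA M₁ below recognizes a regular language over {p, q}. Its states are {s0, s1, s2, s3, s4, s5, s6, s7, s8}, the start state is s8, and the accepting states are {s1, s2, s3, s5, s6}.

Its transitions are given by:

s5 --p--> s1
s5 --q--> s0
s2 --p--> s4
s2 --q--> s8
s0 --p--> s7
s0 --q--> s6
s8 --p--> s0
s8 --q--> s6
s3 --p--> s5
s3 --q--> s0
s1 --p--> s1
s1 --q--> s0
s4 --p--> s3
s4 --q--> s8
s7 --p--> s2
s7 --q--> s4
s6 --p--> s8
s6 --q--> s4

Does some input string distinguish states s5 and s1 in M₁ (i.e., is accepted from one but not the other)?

Start with accepting vs non-accepting: {s1,s2,s3,s5,s6} | {s0,s4,s7,s8}.
Refine {s1,s2,s3,s5,s6} on symbol p: members go to different blocks, giving {s1,s3,s5} and {s2,s6}.
On input p, block {s0,s4,s7,s8} splits into {s0,s8} and {s4} and {s7}.
Refine {s0,s8} on symbol p: members go to different blocks, giving {s0} and {s8}.
Split {s2,s6} by δ(·,p) → {s2} and {s6}.
Stable partition: {s1,s3,s5} | {s0} | {s2} | {s4} | {s7} | {s8} | {s6} — 7 equivalence classes.
s5 and s1 lie in the same block of the stable partition, so they are equivalent — no string distinguishes them.

No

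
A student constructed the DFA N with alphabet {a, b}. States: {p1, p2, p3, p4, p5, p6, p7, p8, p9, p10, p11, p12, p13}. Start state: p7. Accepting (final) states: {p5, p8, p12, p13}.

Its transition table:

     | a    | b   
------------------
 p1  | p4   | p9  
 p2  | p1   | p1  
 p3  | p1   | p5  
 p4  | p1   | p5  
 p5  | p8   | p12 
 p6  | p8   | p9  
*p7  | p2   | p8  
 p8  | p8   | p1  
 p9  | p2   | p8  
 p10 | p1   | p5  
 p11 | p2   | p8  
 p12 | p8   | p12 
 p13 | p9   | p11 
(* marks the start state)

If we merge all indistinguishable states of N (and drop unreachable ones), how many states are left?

6

Reachable states from the start: {p1,p2,p4,p5,p7,p8,p9,p12}. Unreachable: {p3,p6,p10,p11,p13} — drop them.
Start with accepting vs non-accepting: {p5,p8,p12} | {p1,p2,p4,p7,p9}.
Split {p5,p8,p12} by δ(·,b) → {p5,p12} and {p8}.
Split {p1,p2,p4,p7,p9} by δ(·,b) → {p1,p2} and {p7,p9} and {p4}.
Refine {p1,p2} on symbol a: members go to different blocks, giving {p1} and {p2}.
The partition is now stable with 6 blocks: {p5,p12} | {p1} | {p8} | {p7,p9} | {p4} | {p2}.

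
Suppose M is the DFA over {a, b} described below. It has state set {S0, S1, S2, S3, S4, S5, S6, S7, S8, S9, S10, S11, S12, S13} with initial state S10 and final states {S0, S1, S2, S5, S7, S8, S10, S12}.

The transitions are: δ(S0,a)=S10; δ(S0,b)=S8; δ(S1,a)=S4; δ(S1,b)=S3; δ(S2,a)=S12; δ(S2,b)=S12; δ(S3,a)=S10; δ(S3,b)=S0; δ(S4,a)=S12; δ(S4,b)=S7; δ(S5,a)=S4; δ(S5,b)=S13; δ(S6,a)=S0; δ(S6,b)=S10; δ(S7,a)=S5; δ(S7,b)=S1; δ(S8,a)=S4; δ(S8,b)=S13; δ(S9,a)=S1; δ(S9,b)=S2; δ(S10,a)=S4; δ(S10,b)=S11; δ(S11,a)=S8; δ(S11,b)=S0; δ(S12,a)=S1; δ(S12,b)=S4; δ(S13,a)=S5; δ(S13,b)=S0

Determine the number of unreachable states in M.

No path from S10 leads to S2, S6, S9; the other 11 states are all reachable.

3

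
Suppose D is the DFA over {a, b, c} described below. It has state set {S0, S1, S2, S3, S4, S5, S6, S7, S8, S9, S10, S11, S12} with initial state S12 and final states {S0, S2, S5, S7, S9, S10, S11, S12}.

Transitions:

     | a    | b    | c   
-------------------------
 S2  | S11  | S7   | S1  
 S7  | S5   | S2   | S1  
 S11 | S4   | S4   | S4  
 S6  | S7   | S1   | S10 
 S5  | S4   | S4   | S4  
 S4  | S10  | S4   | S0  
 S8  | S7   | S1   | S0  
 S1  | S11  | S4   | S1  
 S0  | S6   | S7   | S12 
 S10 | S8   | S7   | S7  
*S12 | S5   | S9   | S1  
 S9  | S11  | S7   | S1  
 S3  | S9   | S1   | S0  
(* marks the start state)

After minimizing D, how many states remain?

6

First remove the unreachable states {S3}; 12 states remain.
P0 = {S0,S2,S5,S7,S9,S10,S11,S12} | {S1,S4,S6,S8}.
Refine {S0,S2,S5,S7,S9,S10,S11,S12} on symbol a: members go to different blocks, giving {S0,S5,S10,S11} and {S2,S7,S9,S12}.
Refine {S0,S5,S10,S11} on symbol b: members go to different blocks, giving {S0,S10} and {S5,S11}.
Split {S1,S4,S6,S8} by δ(·,a) → {S6,S8} and {S1} and {S4}.
The partition is now stable with 6 blocks: {S0,S10} | {S6,S8} | {S2,S7,S9,S12} | {S5,S11} | {S1} | {S4}.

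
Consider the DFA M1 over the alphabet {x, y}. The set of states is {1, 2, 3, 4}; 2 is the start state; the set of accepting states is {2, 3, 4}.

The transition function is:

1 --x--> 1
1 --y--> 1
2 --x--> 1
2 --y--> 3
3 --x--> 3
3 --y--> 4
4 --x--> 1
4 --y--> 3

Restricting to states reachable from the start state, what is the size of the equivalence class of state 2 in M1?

2

Initial partition by acceptance: {2,3,4} | {1}.
Split {2,3,4} by δ(·,x) → {2,4} and {3}.
The partition is now stable with 3 blocks: {2,4} | {1} | {3}.
State 2 belongs to the block {2,4}, which has 2 states.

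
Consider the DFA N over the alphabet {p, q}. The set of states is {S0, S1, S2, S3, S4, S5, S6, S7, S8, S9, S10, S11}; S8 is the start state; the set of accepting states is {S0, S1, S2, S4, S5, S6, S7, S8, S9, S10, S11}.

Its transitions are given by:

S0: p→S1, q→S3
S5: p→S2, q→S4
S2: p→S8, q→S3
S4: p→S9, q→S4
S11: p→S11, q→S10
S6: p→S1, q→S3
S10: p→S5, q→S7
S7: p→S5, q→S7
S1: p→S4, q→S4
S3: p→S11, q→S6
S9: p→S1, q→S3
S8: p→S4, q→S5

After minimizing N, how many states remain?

First remove the unreachable states {S0}; 11 states remain.
Initial partition by acceptance: {S1,S2,S4,S5,S6,S7,S8,S9,S10,S11} | {S3}.
Refine {S1,S2,S4,S5,S6,S7,S8,S9,S10,S11} on symbol q: members go to different blocks, giving {S1,S4,S5,S7,S8,S10,S11} and {S2,S6,S9}.
Split {S1,S4,S5,S7,S8,S10,S11} by δ(·,p) → {S1,S7,S8,S10,S11} and {S4,S5}.
Split {S1,S7,S8,S10,S11} by δ(·,p) → {S1,S7,S8,S10} and {S11}.
Refine {S1,S7,S8,S10} on symbol q: members go to different blocks, giving {S1,S8} and {S7,S10}.
No further refinement is possible. Final partition (6 blocks): {S1,S8} | {S3} | {S2,S6,S9} | {S4,S5} | {S11} | {S7,S10}.

6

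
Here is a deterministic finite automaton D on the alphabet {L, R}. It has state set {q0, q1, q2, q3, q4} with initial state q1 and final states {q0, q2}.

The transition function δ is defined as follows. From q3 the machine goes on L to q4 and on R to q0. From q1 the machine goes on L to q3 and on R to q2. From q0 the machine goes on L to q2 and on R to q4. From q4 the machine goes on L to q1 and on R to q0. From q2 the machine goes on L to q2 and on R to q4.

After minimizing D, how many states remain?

2

All states are reachable from the start state.
Start with accepting vs non-accepting: {q0,q2} | {q1,q3,q4}.
Stable partition: {q0,q2} | {q1,q3,q4} — 2 equivalence classes.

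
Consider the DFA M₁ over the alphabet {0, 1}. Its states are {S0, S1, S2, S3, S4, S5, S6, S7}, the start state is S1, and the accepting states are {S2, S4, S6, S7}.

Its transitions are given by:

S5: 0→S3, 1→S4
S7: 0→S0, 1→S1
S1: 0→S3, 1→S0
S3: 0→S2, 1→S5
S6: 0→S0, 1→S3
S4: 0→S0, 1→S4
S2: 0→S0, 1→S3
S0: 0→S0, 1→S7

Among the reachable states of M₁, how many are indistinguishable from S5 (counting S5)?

1

Reachable states from the start: {S0,S1,S2,S3,S4,S5,S7}. Unreachable: {S6} — drop them.
P0 = {S2,S4,S7} | {S0,S1,S3,S5}.
On input 1, block {S2,S4,S7} splits into {S2,S7} and {S4}.
On input 0, block {S0,S1,S3,S5} splits into {S0,S1,S5} and {S3}.
On input 1, block {S2,S7} splits into {S2} and {S7}.
Refine {S0,S1,S5} on symbol 0: members go to different blocks, giving {S1,S5} and {S0}.
Refine {S1,S5} on symbol 1: members go to different blocks, giving {S1} and {S5}.
No further refinement is possible. Final partition (7 blocks): {S2} | {S1} | {S4} | {S3} | {S7} | {S0} | {S5}.
The equivalence class containing S5 is {S5}, of size 1.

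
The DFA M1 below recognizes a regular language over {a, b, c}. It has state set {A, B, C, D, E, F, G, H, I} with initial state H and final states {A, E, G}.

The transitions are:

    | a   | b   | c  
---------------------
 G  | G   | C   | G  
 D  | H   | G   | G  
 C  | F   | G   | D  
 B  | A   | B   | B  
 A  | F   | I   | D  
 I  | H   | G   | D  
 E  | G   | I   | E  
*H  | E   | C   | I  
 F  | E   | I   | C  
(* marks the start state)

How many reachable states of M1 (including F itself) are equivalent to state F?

States {A,B} cannot be reached from the start state, so discard them.
Initial partition by acceptance: {E,G} | {C,D,F,H,I}.
On input a, block {C,D,F,H,I} splits into {C,D,I} and {F,H}.
Split {C,D,I} by δ(·,c) → {C,I} and {D}.
No further refinement is possible. Final partition (4 blocks): {E,G} | {C,I} | {F,H} | {D}.
The equivalence class containing F is {F,H}, of size 2.

2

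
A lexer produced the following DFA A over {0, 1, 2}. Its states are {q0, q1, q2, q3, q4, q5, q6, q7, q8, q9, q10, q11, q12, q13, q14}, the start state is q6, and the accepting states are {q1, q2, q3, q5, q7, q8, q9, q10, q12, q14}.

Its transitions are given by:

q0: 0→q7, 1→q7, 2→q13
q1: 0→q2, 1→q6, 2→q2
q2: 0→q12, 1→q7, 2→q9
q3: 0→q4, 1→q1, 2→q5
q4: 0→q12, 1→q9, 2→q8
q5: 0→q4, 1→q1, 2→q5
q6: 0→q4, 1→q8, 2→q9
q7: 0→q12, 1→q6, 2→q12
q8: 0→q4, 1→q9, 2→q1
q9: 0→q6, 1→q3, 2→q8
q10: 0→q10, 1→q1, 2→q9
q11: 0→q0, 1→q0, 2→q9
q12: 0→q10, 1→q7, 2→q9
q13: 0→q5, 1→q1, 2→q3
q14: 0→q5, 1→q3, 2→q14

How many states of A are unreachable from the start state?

No path from q6 leads to q0, q11, q13, q14; the other 11 states are all reachable.

4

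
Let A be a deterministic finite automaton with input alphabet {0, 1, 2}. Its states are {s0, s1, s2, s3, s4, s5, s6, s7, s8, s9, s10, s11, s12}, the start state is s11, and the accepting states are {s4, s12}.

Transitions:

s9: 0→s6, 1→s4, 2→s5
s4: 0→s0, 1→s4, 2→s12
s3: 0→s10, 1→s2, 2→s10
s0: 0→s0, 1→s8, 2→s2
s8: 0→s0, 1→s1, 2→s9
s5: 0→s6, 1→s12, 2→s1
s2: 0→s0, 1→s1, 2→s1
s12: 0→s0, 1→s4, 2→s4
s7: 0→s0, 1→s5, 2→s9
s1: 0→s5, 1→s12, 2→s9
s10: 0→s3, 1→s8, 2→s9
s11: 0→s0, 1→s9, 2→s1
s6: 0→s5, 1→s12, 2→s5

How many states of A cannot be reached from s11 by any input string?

No path from s11 leads to s3, s7, s10; the other 10 states are all reachable.

3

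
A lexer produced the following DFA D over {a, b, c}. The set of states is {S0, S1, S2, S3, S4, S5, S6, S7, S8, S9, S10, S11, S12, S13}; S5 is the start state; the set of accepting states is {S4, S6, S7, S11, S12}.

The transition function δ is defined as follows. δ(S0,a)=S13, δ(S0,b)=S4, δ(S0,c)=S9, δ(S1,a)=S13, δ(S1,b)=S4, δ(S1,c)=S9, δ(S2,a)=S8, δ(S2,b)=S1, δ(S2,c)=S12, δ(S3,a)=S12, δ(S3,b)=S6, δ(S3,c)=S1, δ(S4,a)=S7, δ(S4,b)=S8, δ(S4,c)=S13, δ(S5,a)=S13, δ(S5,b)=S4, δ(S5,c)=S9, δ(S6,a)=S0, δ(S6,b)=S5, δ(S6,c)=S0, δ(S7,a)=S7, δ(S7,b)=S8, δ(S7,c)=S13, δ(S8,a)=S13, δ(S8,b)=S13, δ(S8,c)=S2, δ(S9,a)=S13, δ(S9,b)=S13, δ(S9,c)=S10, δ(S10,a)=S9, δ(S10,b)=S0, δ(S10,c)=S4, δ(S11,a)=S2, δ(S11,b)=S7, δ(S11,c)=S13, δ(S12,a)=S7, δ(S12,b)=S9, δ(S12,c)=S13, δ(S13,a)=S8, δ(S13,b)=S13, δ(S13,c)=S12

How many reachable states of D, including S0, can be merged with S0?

Reachable states from the start: {S0,S1,S2,S4,S5,S7,S8,S9,S10,S12,S13}. Unreachable: {S3,S6,S11} — drop them.
Start with accepting vs non-accepting: {S4,S7,S12} | {S0,S1,S2,S5,S8,S9,S10,S13}.
Refine {S0,S1,S2,S5,S8,S9,S10,S13} on symbol b: members go to different blocks, giving {S2,S8,S9,S10,S13} and {S0,S1,S5}.
Refine {S2,S8,S9,S10,S13} on symbol b: members go to different blocks, giving {S8,S9,S13} and {S2,S10}.
Split {S8,S9,S13} by δ(·,c) → {S8,S9} and {S13}.
The partition is now stable with 5 blocks: {S4,S7,S12} | {S8,S9} | {S0,S1,S5} | {S2,S10} | {S13}.
The equivalence class containing S0 is {S0,S1,S5}, of size 3.

3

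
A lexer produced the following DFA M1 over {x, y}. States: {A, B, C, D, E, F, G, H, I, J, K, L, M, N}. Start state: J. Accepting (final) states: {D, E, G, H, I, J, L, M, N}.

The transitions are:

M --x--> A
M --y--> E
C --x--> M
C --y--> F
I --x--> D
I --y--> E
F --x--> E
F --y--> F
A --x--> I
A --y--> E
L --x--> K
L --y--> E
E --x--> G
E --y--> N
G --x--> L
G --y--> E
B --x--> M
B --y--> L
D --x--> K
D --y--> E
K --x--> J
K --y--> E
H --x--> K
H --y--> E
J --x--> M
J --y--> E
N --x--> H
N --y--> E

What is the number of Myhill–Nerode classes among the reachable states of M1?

4

States {B,C,F} cannot be reached from the start state, so discard them.
P0 = {D,E,G,H,I,J,L,M,N} | {A,K}.
Split {D,E,G,H,I,J,L,M,N} by δ(·,x) → {E,G,I,J,N} and {D,H,L,M}.
Split {E,G,I,J,N} by δ(·,x) → {G,I,J,N} and {E}.
Stable partition: {G,I,J,N} | {A,K} | {D,H,L,M} | {E} — 4 equivalence classes.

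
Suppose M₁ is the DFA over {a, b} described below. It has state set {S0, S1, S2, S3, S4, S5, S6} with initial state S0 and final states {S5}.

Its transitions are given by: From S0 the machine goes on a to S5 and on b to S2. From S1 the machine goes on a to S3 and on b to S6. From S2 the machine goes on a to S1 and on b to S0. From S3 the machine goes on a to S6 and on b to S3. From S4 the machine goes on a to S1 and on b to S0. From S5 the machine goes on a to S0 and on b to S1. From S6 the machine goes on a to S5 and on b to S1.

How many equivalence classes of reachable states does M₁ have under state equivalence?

First remove the unreachable states {S4}; 6 states remain.
Initial partition by acceptance: {S5} | {S0,S1,S2,S3,S6}.
On input a, block {S0,S1,S2,S3,S6} splits into {S1,S2,S3} and {S0,S6}.
On input a, block {S1,S2,S3} splits into {S1,S2} and {S3}.
Refine {S1,S2} on symbol a: members go to different blocks, giving {S1} and {S2}.
Refine {S0,S6} on symbol b: members go to different blocks, giving {S0} and {S6}.
Stable partition: {S5} | {S1} | {S0} | {S3} | {S2} | {S6} — 6 equivalence classes.

6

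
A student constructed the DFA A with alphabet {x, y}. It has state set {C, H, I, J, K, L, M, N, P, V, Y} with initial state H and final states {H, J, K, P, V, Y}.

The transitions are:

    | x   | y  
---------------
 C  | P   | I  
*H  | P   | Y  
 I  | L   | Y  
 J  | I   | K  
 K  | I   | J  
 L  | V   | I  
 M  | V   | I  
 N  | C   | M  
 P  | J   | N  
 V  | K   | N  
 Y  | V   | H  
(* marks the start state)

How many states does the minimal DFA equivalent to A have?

All states are reachable from the start state.
Initial partition by acceptance: {H,J,K,P,V,Y} | {C,I,L,M,N}.
Refine {H,J,K,P,V,Y} on symbol x: members go to different blocks, giving {H,P,V,Y} and {J,K}.
Refine {H,P,V,Y} on symbol x: members go to different blocks, giving {P,V} and {H,Y}.
Split {C,I,L,M,N} by δ(·,x) → {C,L,M} and {I,N}.
Refine {I,N} on symbol y: members go to different blocks, giving {N} and {I}.
Stable partition: {P,V} | {C,L,M} | {J,K} | {H,Y} | {N} | {I} — 6 equivalence classes.

6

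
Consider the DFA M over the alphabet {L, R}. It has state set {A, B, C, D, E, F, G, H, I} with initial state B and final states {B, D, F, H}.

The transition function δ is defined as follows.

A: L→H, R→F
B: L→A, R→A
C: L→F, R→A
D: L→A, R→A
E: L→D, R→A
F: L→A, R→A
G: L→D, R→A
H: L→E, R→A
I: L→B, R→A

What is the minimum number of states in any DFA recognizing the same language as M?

Reachable states from the start: {A,B,D,E,F,H}. Unreachable: {C,G,I} — drop them.
P0 = {B,D,F,H} | {A,E}.
Split {A,E} by δ(·,R) → {A} and {E}.
On input L, block {B,D,F,H} splits into {B,D,F} and {H}.
Stable partition: {B,D,F} | {A} | {E} | {H} — 4 equivalence classes.

4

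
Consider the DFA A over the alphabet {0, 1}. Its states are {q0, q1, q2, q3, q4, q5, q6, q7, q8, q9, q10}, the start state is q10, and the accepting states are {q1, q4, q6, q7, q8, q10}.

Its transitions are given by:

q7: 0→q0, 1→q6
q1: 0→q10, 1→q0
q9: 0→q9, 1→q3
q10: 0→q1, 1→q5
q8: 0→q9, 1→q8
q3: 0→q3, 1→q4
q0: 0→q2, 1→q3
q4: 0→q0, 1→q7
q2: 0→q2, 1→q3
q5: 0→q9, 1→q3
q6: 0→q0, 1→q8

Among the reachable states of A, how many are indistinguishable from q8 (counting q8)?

All states are reachable from the start state.
Initial partition by acceptance: {q1,q4,q6,q7,q8,q10} | {q0,q2,q3,q5,q9}.
Split {q1,q4,q6,q7,q8,q10} by δ(·,0) → {q4,q6,q7,q8} and {q1,q10}.
On input 1, block {q0,q2,q3,q5,q9} splits into {q0,q2,q5,q9} and {q3}.
Stable partition: {q4,q6,q7,q8} | {q0,q2,q5,q9} | {q1,q10} | {q3} — 4 equivalence classes.
State q8 belongs to the block {q4,q6,q7,q8}, which has 4 states.

4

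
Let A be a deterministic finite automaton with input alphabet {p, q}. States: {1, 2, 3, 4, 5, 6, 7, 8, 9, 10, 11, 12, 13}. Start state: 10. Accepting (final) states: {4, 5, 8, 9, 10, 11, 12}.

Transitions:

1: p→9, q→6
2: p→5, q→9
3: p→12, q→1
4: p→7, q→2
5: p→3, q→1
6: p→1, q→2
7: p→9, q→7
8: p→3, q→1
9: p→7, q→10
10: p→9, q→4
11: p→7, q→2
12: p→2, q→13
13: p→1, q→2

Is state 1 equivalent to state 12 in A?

States {8,11} cannot be reached from the start state, so discard them.
Initial partition by acceptance: {4,5,9,10,12} | {1,2,3,6,7,13}.
Split {4,5,9,10,12} by δ(·,p) → {4,5,9,12} and {10}.
Refine {4,5,9,12} on symbol q: members go to different blocks, giving {4,5,12} and {9}.
Refine {1,2,3,6,7,13} on symbol p: members go to different blocks, giving {1,7} and {2,3} and {6,13}.
Split {4,5,12} by δ(·,p) → {5,12} and {4}.
Refine {5,12} on symbol q: members go to different blocks, giving {5} and {12}.
Split {1,7} by δ(·,q) → {1} and {7}.
Split {2,3} by δ(·,p) → {2} and {3}.
Stable partition: {5} | {1} | {10} | {9} | {2} | {6,13} | {4} | {12} | {7} | {3} — 10 equivalence classes.
1 and 12 end up in different blocks, so they are distinguishable. For instance, the string 'ε' is accepted from only 12.

No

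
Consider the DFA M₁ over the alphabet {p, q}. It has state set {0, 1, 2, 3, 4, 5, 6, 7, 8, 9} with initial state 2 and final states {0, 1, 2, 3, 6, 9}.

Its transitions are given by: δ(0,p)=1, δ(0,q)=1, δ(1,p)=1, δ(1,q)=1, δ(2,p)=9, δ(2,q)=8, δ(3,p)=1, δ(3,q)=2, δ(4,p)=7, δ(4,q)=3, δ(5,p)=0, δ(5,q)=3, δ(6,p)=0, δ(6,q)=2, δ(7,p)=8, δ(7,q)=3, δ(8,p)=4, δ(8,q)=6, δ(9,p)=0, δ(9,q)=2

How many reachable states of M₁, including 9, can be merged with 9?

3

Reachable states from the start: {0,1,2,3,4,6,7,8,9}. Unreachable: {5} — drop them.
Start with accepting vs non-accepting: {0,1,2,3,6,9} | {4,7,8}.
Split {0,1,2,3,6,9} by δ(·,q) → {0,1,3,6,9} and {2}.
Split {0,1,3,6,9} by δ(·,q) → {3,6,9} and {0,1}.
Stable partition: {3,6,9} | {4,7,8} | {2} | {0,1} — 4 equivalence classes.
State 9 belongs to the block {3,6,9}, which has 3 states.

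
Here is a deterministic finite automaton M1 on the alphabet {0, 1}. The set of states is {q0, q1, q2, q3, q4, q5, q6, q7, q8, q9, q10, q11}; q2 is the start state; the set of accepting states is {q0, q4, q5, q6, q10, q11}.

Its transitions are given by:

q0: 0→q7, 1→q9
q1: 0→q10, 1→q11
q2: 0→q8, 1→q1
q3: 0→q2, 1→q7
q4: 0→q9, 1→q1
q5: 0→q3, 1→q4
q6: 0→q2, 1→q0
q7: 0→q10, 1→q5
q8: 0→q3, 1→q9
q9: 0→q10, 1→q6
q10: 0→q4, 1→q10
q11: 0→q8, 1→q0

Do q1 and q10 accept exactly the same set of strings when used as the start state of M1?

No

Initial partition by acceptance: {q0,q4,q5,q6,q10,q11} | {q1,q2,q3,q7,q8,q9}.
Refine {q0,q4,q5,q6,q10,q11} on symbol 0: members go to different blocks, giving {q0,q4,q5,q6,q11} and {q10}.
Refine {q0,q4,q5,q6,q11} on symbol 1: members go to different blocks, giving {q5,q6,q11} and {q0,q4}.
On input 0, block {q1,q2,q3,q7,q8,q9} splits into {q1,q7,q9} and {q2,q3,q8}.
No further refinement is possible. Final partition (5 blocks): {q5,q6,q11} | {q1,q7,q9} | {q10} | {q0,q4} | {q2,q3,q8}.
q1 and q10 end up in different blocks, so they are distinguishable. For instance, the string 'ε' is accepted from only q10.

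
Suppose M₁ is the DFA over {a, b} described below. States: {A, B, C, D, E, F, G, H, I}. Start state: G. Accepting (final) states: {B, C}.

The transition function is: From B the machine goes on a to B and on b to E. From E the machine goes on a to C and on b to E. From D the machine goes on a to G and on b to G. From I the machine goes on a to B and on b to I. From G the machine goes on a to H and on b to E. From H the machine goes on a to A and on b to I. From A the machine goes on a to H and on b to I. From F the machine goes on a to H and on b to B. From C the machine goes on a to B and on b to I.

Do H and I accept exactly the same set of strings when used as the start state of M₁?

First remove the unreachable states {D,F}; 7 states remain.
P0 = {B,C} | {A,E,G,H,I}.
Split {A,E,G,H,I} by δ(·,a) → {A,G,H} and {E,I}.
No further refinement is possible. Final partition (3 blocks): {B,C} | {A,G,H} | {E,I}.
H and I end up in different blocks, so they are distinguishable. For instance, the string 'a' is accepted from only I.

No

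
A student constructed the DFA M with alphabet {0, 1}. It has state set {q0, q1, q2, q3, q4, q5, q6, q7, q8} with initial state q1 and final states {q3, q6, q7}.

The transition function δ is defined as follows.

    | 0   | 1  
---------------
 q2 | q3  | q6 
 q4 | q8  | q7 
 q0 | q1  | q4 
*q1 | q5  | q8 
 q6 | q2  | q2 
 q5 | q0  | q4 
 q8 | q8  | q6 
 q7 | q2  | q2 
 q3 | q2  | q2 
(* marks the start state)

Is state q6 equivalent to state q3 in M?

Yes

All states are reachable from the start state.
Initial partition by acceptance: {q3,q6,q7} | {q0,q1,q2,q4,q5,q8}.
Refine {q0,q1,q2,q4,q5,q8} on symbol 0: members go to different blocks, giving {q0,q1,q4,q5,q8} and {q2}.
Split {q0,q1,q4,q5,q8} by δ(·,1) → {q0,q1,q5} and {q4,q8}.
No further refinement is possible. Final partition (4 blocks): {q3,q6,q7} | {q0,q1,q5} | {q2} | {q4,q8}.
q6 and q3 lie in the same block of the stable partition, so they are equivalent — no string distinguishes them.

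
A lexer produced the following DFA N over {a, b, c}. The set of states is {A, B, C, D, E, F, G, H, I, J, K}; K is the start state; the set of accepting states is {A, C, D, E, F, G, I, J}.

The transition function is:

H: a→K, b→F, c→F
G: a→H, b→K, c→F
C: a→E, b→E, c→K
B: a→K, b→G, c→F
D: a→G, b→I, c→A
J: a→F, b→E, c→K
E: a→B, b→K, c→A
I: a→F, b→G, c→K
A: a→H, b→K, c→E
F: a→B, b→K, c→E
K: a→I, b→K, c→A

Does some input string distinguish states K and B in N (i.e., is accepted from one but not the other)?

Yes

Reachable states from the start: {A,B,E,F,G,H,I,K}. Unreachable: {C,D,J} — drop them.
P0 = {A,E,F,G,I} | {B,H,K}.
Refine {A,E,F,G,I} on symbol a: members go to different blocks, giving {A,E,F,G} and {I}.
Refine {B,H,K} on symbol a: members go to different blocks, giving {B,H} and {K}.
Stable partition: {A,E,F,G} | {B,H} | {I} | {K} — 4 equivalence classes.
K and B end up in different blocks, so they are distinguishable. For instance, the string 'a' is accepted from only K.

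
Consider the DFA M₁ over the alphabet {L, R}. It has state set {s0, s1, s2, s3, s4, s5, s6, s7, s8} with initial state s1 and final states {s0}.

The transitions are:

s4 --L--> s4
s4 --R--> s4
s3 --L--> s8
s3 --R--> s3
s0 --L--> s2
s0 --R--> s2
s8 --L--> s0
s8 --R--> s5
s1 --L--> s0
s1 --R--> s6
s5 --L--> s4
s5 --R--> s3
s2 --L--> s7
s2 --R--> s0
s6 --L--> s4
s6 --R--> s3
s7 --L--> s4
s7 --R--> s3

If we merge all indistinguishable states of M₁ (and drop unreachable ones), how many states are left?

6

Start with accepting vs non-accepting: {s0} | {s1,s2,s3,s4,s5,s6,s7,s8}.
On input L, block {s1,s2,s3,s4,s5,s6,s7,s8} splits into {s2,s3,s4,s5,s6,s7} and {s1,s8}.
Split {s2,s3,s4,s5,s6,s7} by δ(·,L) → {s2,s4,s5,s6,s7} and {s3}.
Refine {s2,s4,s5,s6,s7} on symbol R: members go to different blocks, giving {s5,s6,s7} and {s2} and {s4}.
The partition is now stable with 6 blocks: {s0} | {s5,s6,s7} | {s1,s8} | {s3} | {s2} | {s4}.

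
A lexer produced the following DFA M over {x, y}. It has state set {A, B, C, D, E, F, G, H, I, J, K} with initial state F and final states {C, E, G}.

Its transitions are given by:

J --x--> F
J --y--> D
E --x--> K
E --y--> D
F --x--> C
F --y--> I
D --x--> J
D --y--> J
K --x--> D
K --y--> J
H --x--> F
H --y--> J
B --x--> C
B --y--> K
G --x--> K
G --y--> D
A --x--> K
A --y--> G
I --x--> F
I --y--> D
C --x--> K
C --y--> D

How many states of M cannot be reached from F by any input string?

No path from F leads to A, B, E, G, H; the other 6 states are all reachable.

5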